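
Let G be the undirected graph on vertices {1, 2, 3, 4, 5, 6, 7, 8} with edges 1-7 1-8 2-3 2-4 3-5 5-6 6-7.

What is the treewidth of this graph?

A width-1 tree decomposition is:
Bags: B1 = {1, 8}  B2 = {1, 7}  B3 = {6, 7}  B4 = {5, 6}  B5 = {3, 5}  B6 = {2, 3}  B7 = {2, 4}
Tree: B1–B2, B2–B3, B3–B4, B4–B5, B5–B6, B6–B7
Each bag holds 2 vertices, so the decomposition has width 1, which upper-bounds the treewidth. G has an edge, so its treewidth is at least 1. Hence tw(G) = 1 exactly.

1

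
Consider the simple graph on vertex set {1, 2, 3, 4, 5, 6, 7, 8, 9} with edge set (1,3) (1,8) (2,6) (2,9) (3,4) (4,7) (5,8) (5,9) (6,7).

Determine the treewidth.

A width-2 tree decomposition is:
Bags: B1 = {2, 6, 9}  B2 = {6, 7, 9}  B3 = {4, 7, 9}  B4 = {3, 4, 9}  B5 = {1, 3, 9}  B6 = {1, 8, 9}  B7 = {5, 8, 9}
Tree: B1–B2, B2–B3, B3–B4, B4–B5, B5–B6, B6–B7
Every bag has size at most 3, so the width is 3 − 1 = 2 and tw(G) ≤ 2. The edges 9–2–6–7–4–3–1–8–5–9 form a cycle, so G is not a tree and its treewidth is at least 2. Combining the bounds, tw(G) = 2.

2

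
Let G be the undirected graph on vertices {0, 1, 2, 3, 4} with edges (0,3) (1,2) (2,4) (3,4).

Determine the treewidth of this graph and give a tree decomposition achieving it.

The largest bag has 2 vertices, giving width 1; this decomposition certifies tw(G) ≤ 1. G has an edge, so its treewidth is at least 1. Therefore the treewidth is 1.

Treewidth 1.
One such decomposition:
Bags: B1 = {0, 3}  B2 = {3, 4}  B3 = {2, 4}  B4 = {1, 2}
Tree: B1–B2, B2–B3, B3–B4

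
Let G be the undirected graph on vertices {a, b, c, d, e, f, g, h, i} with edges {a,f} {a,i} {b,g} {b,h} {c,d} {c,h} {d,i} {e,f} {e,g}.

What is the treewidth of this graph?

A width-2 tree decomposition is:
Bags: B1 = {c, d, i}  B2 = {a, c, i}  B3 = {a, c, f}  B4 = {c, e, f}  B5 = {c, e, g}  B6 = {b, c, g}  B7 = {b, c, h}
Tree: B1–B2, B2–B3, B3–B4, B4–B5, B5–B6, B6–B7
The largest bag has 3 vertices, giving width 2; this decomposition certifies tw(G) ≤ 2. For the lower bound, G contains the cycle c–d–i–a–f–e–g–b–h–c, so G is not a forest; only forests have treewidth ≤ 1, hence tw(G) ≥ 2. The upper and lower bounds meet at 2, so that is the treewidth.

2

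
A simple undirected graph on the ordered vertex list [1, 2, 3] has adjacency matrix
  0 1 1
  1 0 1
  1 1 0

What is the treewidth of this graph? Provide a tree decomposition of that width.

Treewidth 2.
One such decomposition:
Bags: B1 = {1, 2, 3}
Tree: (single bag)

A single bag containing all 3 vertices is trivially a valid decomposition of width 2. Conversely, {1, 2, 3} is a clique of size 3, and the vertices of any clique must share a bag in every tree decomposition; so some bag has ≥ 3 vertices and tw(G) ≥ 2. The upper and lower bounds meet at 2, so that is the treewidth.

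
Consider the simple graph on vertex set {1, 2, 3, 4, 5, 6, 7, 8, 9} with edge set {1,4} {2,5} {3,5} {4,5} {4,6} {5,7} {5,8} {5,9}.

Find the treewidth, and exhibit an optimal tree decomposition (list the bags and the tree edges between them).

Treewidth 1.
Bags: B1 = {5, 9}  B2 = {4, 5}  B3 = {3, 5}  B4 = {5, 7}  B5 = {5, 8}  B6 = {1, 4}  B7 = {4, 6}  B8 = {2, 5}
Tree: B1–B2, B1–B3, B1–B4, B1–B5, B2–B6, B6–B7, B4–B8

Each bag holds 2 vertices, so the decomposition has width 1, which upper-bounds the treewidth. Since G has at least one edge (e.g. 5–9), it is not an edgeless graph, so tw(G) ≥ 1. The upper and lower bounds meet at 1, so that is the treewidth.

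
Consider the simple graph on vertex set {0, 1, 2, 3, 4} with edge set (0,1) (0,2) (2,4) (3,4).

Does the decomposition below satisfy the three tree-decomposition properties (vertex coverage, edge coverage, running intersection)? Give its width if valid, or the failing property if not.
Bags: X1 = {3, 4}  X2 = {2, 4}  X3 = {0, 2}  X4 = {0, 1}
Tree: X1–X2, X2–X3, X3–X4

Yes; width 1.

Checking the three conditions: (i) the bags cover all of {0, 1, 2, 3, 4}; (ii) for each edge, some bag contains both endpoints; (iii) the bags containing any fixed vertex form a subtree. All hold, so the decomposition is valid with width 2 − 1 = 1.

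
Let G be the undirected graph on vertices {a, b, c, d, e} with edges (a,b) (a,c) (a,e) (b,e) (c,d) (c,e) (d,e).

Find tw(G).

2

A width-2 tree decomposition is:
Bags: B1 = {a, c, e}  B2 = {c, d, e}  B3 = {a, b, e}
Tree: B1–B2, B1–B3
The largest bag has 3 vertices, giving width 2; this decomposition certifies tw(G) ≤ 2. Conversely, {c, d, e} is a clique of size 3, and the vertices of any clique must share a bag in every tree decomposition; so some bag has ≥ 3 vertices and tw(G) ≥ 2. Combining the bounds, tw(G) = 2.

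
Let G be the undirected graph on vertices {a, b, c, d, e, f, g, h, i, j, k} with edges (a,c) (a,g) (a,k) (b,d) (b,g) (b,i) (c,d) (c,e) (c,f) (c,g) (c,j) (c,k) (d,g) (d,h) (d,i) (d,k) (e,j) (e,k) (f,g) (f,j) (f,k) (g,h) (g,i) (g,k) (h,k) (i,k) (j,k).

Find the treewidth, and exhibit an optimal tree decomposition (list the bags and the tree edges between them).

The largest bag has 4 vertices, giving width 3; this decomposition certifies tw(G) ≤ 3. Conversely, {d, g, h, k} is a clique of size 4, and the vertices of any clique must share a bag in every tree decomposition; so some bag has ≥ 4 vertices and tw(G) ≥ 3. The upper and lower bounds meet at 3, so that is the treewidth.

Treewidth 3.
One such decomposition:
Bags: B1 = {c, d, g, k}  B2 = {c, f, g, k}  B3 = {d, g, h, k}  B4 = {c, f, j, k}  B5 = {c, e, j, k}  B6 = {d, g, i, k}  B7 = {a, c, g, k}  B8 = {b, d, g, i}
Tree: B1–B2, B1–B3, B2–B4, B4–B5, B3–B6, B2–B7, B6–B8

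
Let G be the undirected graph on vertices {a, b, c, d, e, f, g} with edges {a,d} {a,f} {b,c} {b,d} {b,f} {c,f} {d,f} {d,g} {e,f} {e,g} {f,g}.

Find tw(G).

A width-2 tree decomposition is:
Bags: B1 = {d, f, g}  B2 = {e, f, g}  B3 = {b, d, f}  B4 = {b, c, f}  B5 = {a, d, f}
Tree: B1–B2, B1–B3, B3–B4, B1–B5
Every bag has size at most 3, so the width is 3 − 1 = 2 and tw(G) ≤ 2. For the lower bound, the 3 vertices {d, f, g} are pairwise adjacent, and any tree decomposition puts a clique entirely inside one bag — forcing width ≥ 2. Combining the bounds, tw(G) = 2.

2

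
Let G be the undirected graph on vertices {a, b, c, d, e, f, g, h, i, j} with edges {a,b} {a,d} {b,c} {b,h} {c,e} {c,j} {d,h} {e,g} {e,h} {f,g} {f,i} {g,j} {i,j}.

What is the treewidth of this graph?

A width-2 tree decomposition is:
Bags: B1 = {a, d, h}  B2 = {a, b, h}  B3 = {b, e, h}  B4 = {b, c, e}  B5 = {c, e, g}  B6 = {c, g, j}  B7 = {f, g, j}  B8 = {f, i, j}
Tree: B1–B2, B2–B3, B3–B4, B4–B5, B5–B6, B6–B7, B7–B8
The largest bag has 3 vertices, giving width 2; this decomposition certifies tw(G) ≤ 2. Since d–a–b–h–d is a cycle in G, G is not acyclic. Forests are exactly the graphs of treewidth ≤ 1, so tw(G) ≥ 2. Combining the bounds, tw(G) = 2.

2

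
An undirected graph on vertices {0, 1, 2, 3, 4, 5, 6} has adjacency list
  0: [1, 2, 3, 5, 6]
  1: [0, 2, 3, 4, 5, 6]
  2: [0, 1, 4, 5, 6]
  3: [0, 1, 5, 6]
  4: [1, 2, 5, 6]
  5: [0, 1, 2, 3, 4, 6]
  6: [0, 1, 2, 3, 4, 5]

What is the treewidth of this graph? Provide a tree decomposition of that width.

The largest bag has 5 vertices, giving width 4; this decomposition certifies tw(G) ≤ 4. Conversely, {0, 1, 2, 5, 6} is a clique of size 5, and the vertices of any clique must share a bag in every tree decomposition; so some bag has ≥ 5 vertices and tw(G) ≥ 4. Hence tw(G) = 4 exactly.

Treewidth 4.
One such decomposition:
Bags: B1 = {1, 2, 4, 5, 6}  B2 = {0, 1, 2, 5, 6}  B3 = {0, 1, 3, 5, 6}
Tree: B1–B2, B2–B3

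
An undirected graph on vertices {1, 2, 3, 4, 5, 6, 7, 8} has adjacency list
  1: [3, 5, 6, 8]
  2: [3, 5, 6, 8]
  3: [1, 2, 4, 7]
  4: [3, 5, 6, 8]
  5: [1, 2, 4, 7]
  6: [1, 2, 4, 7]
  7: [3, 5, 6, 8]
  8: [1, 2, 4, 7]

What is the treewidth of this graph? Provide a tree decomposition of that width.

Every bag has size at most 5, so the width is 5 − 1 = 4 and tw(G) ≤ 4. For the lower bound: the 5 vertex sets {1,5}, {7,8}, {3,4}, {6}, {2} are disjoint, each induces a connected subgraph, and every pair is joined by at least one edge of G. Contracting each set to a single vertex therefore yields K_{5} as a minor, and since treewidth is minor-monotone, tw(G) ≥ tw(K_{5}) = 4. Combining the bounds, tw(G) = 4.

Treewidth 4.
Bags: B1 = {1, 3, 5, 6, 8}  B2 = {3, 5, 6, 7, 8}  B3 = {3, 4, 5, 6, 8}  B4 = {2, 3, 5, 6, 8}
Tree: B1–B2, B2–B3, B3–B4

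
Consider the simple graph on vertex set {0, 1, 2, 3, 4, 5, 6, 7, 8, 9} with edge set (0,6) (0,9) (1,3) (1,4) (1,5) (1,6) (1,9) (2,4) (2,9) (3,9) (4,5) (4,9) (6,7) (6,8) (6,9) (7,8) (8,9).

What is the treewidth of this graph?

A width-2 tree decomposition is:
Bags: B1 = {1, 3, 9}  B2 = {1, 6, 9}  B3 = {1, 4, 9}  B4 = {1, 4, 5}  B5 = {6, 8, 9}  B6 = {6, 7, 8}  B7 = {0, 6, 9}  B8 = {2, 4, 9}
Tree: B1–B2, B2–B3, B3–B4, B2–B5, B5–B6, B2–B7, B3–B8
Each bag holds 3 vertices, so the decomposition has width 2, which upper-bounds the treewidth. For the lower bound, the 3 vertices {0, 6, 9} are pairwise adjacent, and any tree decomposition puts a clique entirely inside one bag — forcing width ≥ 2. The upper and lower bounds meet at 2, so that is the treewidth.

2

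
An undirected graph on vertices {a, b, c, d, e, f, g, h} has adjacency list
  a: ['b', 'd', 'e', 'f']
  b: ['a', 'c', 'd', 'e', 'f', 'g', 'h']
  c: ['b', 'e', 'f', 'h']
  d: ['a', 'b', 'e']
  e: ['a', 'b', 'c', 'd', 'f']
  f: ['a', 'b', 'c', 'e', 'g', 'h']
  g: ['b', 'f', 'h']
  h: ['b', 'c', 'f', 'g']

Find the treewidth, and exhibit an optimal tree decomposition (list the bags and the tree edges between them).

Each bag holds 4 vertices, so the decomposition has width 3, which upper-bounds the treewidth. Conversely, {a, b, d, e} is a clique of size 4, and the vertices of any clique must share a bag in every tree decomposition; so some bag has ≥ 4 vertices and tw(G) ≥ 3. Hence tw(G) = 3 exactly.

Treewidth 3.
Bags: B1 = {b, c, f, h}  B2 = {b, c, e, f}  B3 = {b, f, g, h}  B4 = {a, b, e, f}  B5 = {a, b, d, e}
Tree: B1–B2, B1–B3, B2–B4, B4–B5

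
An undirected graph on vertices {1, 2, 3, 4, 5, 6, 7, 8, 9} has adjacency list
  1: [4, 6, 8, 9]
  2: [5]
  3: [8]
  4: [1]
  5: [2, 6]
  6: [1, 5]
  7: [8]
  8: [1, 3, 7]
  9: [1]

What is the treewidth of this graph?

A width-1 tree decomposition is:
Bags: B1 = {1, 8}  B2 = {1, 9}  B3 = {1, 6}  B4 = {5, 6}  B5 = {7, 8}  B6 = {3, 8}  B7 = {1, 4}  B8 = {2, 5}
Tree: B1–B2, B1–B3, B3–B4, B1–B5, B1–B6, B2–B7, B4–B8
Each bag holds 2 vertices, so the decomposition has width 1, which upper-bounds the treewidth. Since G has at least one edge (e.g. 1–8), it is not an edgeless graph, so tw(G) ≥ 1. Combining the bounds, tw(G) = 1.

1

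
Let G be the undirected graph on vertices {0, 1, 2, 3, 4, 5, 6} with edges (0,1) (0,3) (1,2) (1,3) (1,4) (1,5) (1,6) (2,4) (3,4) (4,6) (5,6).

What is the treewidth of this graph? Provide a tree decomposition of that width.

Every bag has size at most 3, so the width is 3 − 1 = 2 and tw(G) ≤ 2. For the lower bound, the 3 vertices {0, 1, 3} are pairwise adjacent, and any tree decomposition puts a clique entirely inside one bag — forcing width ≥ 2. Therefore the treewidth is 2.

Treewidth 2.
One such decomposition:
Bags: B1 = {0, 1, 3}  B2 = {1, 3, 4}  B3 = {1, 4, 6}  B4 = {1, 5, 6}  B5 = {1, 2, 4}
Tree: B1–B2, B2–B3, B3–B4, B3–B5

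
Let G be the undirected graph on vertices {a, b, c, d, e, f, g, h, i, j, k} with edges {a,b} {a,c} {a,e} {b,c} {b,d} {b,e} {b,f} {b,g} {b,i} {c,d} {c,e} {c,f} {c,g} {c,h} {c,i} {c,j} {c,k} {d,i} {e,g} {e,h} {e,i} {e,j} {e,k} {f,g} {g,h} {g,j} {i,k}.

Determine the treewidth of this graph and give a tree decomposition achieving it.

The largest bag has 4 vertices, giving width 3; this decomposition certifies tw(G) ≤ 3. Conversely, {b, c, d, i} is a clique of size 4, and the vertices of any clique must share a bag in every tree decomposition; so some bag has ≥ 4 vertices and tw(G) ≥ 3. The upper and lower bounds meet at 3, so that is the treewidth.

Treewidth 3.
One optimal decomposition is:
Bags: B1 = {b, c, e, i}  B2 = {b, c, d, i}  B3 = {b, c, e, g}  B4 = {c, e, g, h}  B5 = {a, b, c, e}  B6 = {c, e, i, k}  B7 = {b, c, f, g}  B8 = {c, e, g, j}
Tree: B1–B2, B1–B3, B3–B4, B1–B5, B1–B6, B3–B7, B3–B8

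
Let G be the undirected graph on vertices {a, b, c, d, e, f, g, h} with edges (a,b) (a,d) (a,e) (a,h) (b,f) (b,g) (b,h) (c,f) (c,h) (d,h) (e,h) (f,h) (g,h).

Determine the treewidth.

2

A width-2 tree decomposition is:
Bags: B1 = {a, b, h}  B2 = {b, g, h}  B3 = {b, f, h}  B4 = {a, e, h}  B5 = {a, d, h}  B6 = {c, f, h}
Tree: B1–B2, B1–B3, B1–B4, B4–B5, B3–B6
Each bag holds 3 vertices, so the decomposition has width 2, which upper-bounds the treewidth. For the lower bound, the 3 vertices {a, d, h} are pairwise adjacent, and any tree decomposition puts a clique entirely inside one bag — forcing width ≥ 2. Hence tw(G) = 2 exactly.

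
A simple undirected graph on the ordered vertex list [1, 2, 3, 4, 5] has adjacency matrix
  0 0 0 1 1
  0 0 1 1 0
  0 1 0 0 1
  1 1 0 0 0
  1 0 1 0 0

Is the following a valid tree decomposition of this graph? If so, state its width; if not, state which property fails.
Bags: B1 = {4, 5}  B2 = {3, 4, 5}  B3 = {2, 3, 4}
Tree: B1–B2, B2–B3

No — vertex 1 appears in no bag.

A tree decomposition must satisfy three properties: every vertex lies in some bag; for every edge, both endpoints lie together in some bag; and for every vertex, the bags containing it form a connected subtree. Here vertex 1 appears in no bag, so the decomposition is invalid.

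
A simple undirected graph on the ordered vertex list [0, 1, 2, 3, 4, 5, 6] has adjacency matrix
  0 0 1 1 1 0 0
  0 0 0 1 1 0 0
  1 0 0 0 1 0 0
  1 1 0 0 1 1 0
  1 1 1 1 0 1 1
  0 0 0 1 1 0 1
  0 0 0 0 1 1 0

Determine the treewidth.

A width-2 tree decomposition is:
Bags: B1 = {4, 5, 6}  B2 = {3, 4, 5}  B3 = {1, 3, 4}  B4 = {0, 3, 4}  B5 = {0, 2, 4}
Tree: B1–B2, B2–B3, B2–B4, B4–B5
The largest bag has 3 vertices, giving width 2; this decomposition certifies tw(G) ≤ 2. On the other hand G contains the 3-clique {0, 2, 4}. A clique must lie in a single bag of any decomposition, so no decomposition can have width below 2. Combining the bounds, tw(G) = 2.

2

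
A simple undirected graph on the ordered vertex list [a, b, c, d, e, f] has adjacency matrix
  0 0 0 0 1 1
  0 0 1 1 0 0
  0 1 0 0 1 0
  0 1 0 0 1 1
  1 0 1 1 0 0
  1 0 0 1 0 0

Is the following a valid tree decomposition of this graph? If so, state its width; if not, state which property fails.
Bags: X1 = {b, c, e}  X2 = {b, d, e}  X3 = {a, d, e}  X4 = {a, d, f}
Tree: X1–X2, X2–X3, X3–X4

Yes; width 2.

Vertex coverage: the bags together contain {a, b, c, d, e, f}, the full vertex set. Edge coverage: each edge of G has both endpoints in at least one bag. Running intersection: for every vertex, the bags containing it form a connected subtree. All three properties hold, so this is a valid tree decomposition of width max|bag| − 1 = 2, and hence tw(G) ≤ 2.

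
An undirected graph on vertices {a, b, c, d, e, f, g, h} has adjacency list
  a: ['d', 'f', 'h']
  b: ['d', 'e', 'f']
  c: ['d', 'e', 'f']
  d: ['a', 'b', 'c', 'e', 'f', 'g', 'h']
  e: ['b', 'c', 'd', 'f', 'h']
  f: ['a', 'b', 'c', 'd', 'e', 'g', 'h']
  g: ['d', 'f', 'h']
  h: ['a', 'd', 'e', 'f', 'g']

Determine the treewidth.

3

A width-3 tree decomposition is:
Bags: B1 = {d, e, f, h}  B2 = {b, d, e, f}  B3 = {a, d, f, h}  B4 = {c, d, e, f}  B5 = {d, f, g, h}
Tree: B1–B2, B1–B3, B2–B4, B1–B5
The largest bag has 4 vertices, giving width 3; this decomposition certifies tw(G) ≤ 3. Conversely, {d, f, g, h} is a clique of size 4, and the vertices of any clique must share a bag in every tree decomposition; so some bag has ≥ 4 vertices and tw(G) ≥ 3. The upper and lower bounds meet at 3, so that is the treewidth.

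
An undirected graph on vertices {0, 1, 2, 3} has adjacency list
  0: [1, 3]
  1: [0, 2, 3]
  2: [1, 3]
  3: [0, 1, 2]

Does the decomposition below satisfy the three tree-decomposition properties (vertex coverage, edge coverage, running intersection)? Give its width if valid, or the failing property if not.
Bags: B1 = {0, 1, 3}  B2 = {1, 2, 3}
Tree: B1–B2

Yes; width 2.

Vertex coverage: the bags together contain {0, 1, 2, 3}, the full vertex set. Edge coverage: each edge of G has both endpoints in at least one bag. Running intersection: for every vertex, the bags containing it form a connected subtree. All three properties hold, so this is a valid tree decomposition of width max|bag| − 1 = 2, and hence tw(G) ≤ 2.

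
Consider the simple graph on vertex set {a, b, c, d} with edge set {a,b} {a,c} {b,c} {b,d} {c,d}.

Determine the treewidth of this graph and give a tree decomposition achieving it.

Treewidth 2.
Bags: B1 = {b, c, d}  B2 = {a, b, c}
Tree: B1–B2

The largest bag has 3 vertices, giving width 2; this decomposition certifies tw(G) ≤ 2. Conversely, {b, c, d} is a clique of size 3, and the vertices of any clique must share a bag in every tree decomposition; so some bag has ≥ 3 vertices and tw(G) ≥ 2. Hence tw(G) = 2 exactly.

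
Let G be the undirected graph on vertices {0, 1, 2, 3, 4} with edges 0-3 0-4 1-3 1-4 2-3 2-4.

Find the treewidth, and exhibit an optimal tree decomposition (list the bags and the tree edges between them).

Treewidth 2.
One such decomposition:
Bags: B1 = {0, 3, 4}  B2 = {2, 3, 4}  B3 = {1, 3, 4}
Tree: B1–B2, B2–B3

Each bag holds 3 vertices, so the decomposition has width 2, which upper-bounds the treewidth. Since 4–0–3–2–4 is a cycle in G, G is not acyclic. Forests are exactly the graphs of treewidth ≤ 1, so tw(G) ≥ 2. The upper and lower bounds meet at 2, so that is the treewidth.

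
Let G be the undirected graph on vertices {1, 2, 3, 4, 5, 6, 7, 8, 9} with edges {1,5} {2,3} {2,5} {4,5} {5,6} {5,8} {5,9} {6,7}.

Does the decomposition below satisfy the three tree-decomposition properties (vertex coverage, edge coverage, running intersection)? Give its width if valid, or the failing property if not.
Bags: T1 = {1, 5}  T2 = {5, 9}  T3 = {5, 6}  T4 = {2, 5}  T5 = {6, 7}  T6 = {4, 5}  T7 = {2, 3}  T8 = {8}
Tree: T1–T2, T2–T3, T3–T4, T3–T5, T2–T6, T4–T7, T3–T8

A tree decomposition must satisfy three properties: every vertex lies in some bag; for every edge, both endpoints lie together in some bag; and for every vertex, the bags containing it form a connected subtree. Here edge (5,8) lies in no bag, so the decomposition is invalid.

No — edge (5,8) lies in no bag.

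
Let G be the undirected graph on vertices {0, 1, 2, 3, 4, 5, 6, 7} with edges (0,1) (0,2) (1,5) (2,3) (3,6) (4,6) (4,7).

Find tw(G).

1

A width-1 tree decomposition is:
Bags: B1 = {4, 7}  B2 = {4, 6}  B3 = {3, 6}  B4 = {2, 3}  B5 = {0, 2}  B6 = {0, 1}  B7 = {1, 5}
Tree: B1–B2, B2–B3, B3–B4, B4–B5, B5–B6, B6–B7
Every bag has size at most 2, so the width is 2 − 1 = 1 and tw(G) ≤ 1. Any graph with an edge has treewidth ≥ 1, and G has the edge 7–4. The upper and lower bounds meet at 1, so that is the treewidth.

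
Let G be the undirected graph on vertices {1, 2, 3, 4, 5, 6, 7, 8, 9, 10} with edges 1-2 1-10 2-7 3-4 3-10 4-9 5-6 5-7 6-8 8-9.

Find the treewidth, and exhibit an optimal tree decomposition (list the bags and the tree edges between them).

Treewidth 2.
One optimal decomposition is:
Bags: B1 = {1, 2, 7}  B2 = {1, 5, 7}  B3 = {1, 5, 6}  B4 = {1, 6, 8}  B5 = {1, 8, 9}  B6 = {1, 4, 9}  B7 = {1, 3, 4}  B8 = {1, 3, 10}
Tree: B1–B2, B2–B3, B3–B4, B4–B5, B5–B6, B6–B7, B7–B8

Each bag holds 3 vertices, so the decomposition has width 2, which upper-bounds the treewidth. Since 1–2–7–5–6–8–9–4–3–10–1 is a cycle in G, G is not acyclic. Forests are exactly the graphs of treewidth ≤ 1, so tw(G) ≥ 2. Therefore the treewidth is 2.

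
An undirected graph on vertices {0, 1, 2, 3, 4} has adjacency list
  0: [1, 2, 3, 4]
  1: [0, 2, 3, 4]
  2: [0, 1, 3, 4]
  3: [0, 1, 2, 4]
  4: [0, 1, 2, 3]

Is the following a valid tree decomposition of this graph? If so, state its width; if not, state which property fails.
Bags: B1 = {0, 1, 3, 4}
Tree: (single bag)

No — vertex 2 appears in no bag.

A tree decomposition must satisfy three properties: every vertex lies in some bag; for every edge, both endpoints lie together in some bag; and for every vertex, the bags containing it form a connected subtree. Here vertex 2 appears in no bag, so the decomposition is invalid.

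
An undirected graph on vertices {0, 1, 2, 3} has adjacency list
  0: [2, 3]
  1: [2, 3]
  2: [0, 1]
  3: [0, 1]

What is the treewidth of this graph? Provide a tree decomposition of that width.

Treewidth 2.
Bags: B1 = {0, 2, 3}  B2 = {1, 2, 3}
Tree: B1–B2

Every bag has size at most 3, so the width is 3 − 1 = 2 and tw(G) ≤ 2. Since 3–0–2–1–3 is a cycle in G, G is not acyclic. Forests are exactly the graphs of treewidth ≤ 1, so tw(G) ≥ 2. Hence tw(G) = 2 exactly.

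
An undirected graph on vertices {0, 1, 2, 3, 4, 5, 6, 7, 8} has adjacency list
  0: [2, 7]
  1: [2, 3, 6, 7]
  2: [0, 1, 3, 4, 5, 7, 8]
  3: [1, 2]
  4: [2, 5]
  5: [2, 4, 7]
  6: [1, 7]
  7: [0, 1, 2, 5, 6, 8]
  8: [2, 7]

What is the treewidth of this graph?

A width-2 tree decomposition is:
Bags: B1 = {2, 5, 7}  B2 = {0, 2, 7}  B3 = {1, 2, 7}  B4 = {2, 7, 8}  B5 = {2, 4, 5}  B6 = {1, 6, 7}  B7 = {1, 2, 3}
Tree: B1–B2, B2–B3, B2–B4, B1–B5, B3–B6, B3–B7
The largest bag has 3 vertices, giving width 2; this decomposition certifies tw(G) ≤ 2. Conversely, {1, 2, 3} is a clique of size 3, and the vertices of any clique must share a bag in every tree decomposition; so some bag has ≥ 3 vertices and tw(G) ≥ 2. Therefore the treewidth is 2.

2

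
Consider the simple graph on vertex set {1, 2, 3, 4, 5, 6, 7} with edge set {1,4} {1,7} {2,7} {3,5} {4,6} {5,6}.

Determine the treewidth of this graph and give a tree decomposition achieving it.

Each bag holds 2 vertices, so the decomposition has width 1, which upper-bounds the treewidth. Since G has at least one edge (e.g. 2–7), it is not an edgeless graph, so tw(G) ≥ 1. Combining the bounds, tw(G) = 1.

Treewidth 1.
Bags: B1 = {2, 7}  B2 = {1, 7}  B3 = {1, 4}  B4 = {4, 6}  B5 = {5, 6}  B6 = {3, 5}
Tree: B1–B2, B2–B3, B3–B4, B4–B5, B5–B6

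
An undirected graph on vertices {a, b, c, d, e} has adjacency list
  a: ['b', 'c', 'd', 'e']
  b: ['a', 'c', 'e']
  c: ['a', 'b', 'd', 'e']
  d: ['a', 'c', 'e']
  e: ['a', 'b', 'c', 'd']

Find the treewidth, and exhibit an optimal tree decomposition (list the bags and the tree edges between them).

The largest bag has 4 vertices, giving width 3; this decomposition certifies tw(G) ≤ 3. Conversely, {a, c, d, e} is a clique of size 4, and the vertices of any clique must share a bag in every tree decomposition; so some bag has ≥ 4 vertices and tw(G) ≥ 3. Combining the bounds, tw(G) = 3.

Treewidth 3.
One optimal decomposition is:
Bags: B1 = {a, c, d, e}  B2 = {a, b, c, e}
Tree: B1–B2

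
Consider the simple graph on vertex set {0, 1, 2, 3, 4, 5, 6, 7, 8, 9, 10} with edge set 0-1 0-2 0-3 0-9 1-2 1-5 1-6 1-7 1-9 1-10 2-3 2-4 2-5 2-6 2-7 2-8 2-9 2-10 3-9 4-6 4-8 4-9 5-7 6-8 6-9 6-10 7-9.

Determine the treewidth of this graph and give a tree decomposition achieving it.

Treewidth 3.
Bags: B1 = {0, 1, 2, 9}  B2 = {1, 2, 6, 9}  B3 = {1, 2, 7, 9}  B4 = {2, 4, 6, 9}  B5 = {1, 2, 6, 10}  B6 = {1, 2, 5, 7}  B7 = {2, 4, 6, 8}  B8 = {0, 2, 3, 9}
Tree: B1–B2, B2–B3, B2–B4, B2–B5, B3–B6, B4–B7, B1–B8

Each bag holds 4 vertices, so the decomposition has width 3, which upper-bounds the treewidth. On the other hand G contains the 4-clique {2, 4, 6, 8}. A clique must lie in a single bag of any decomposition, so no decomposition can have width below 3. Therefore the treewidth is 3.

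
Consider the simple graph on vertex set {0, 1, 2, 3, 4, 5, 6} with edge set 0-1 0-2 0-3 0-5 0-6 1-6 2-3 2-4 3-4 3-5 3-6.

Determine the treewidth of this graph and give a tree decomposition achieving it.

Treewidth 2.
Bags: B1 = {0, 3, 6}  B2 = {0, 3, 5}  B3 = {0, 2, 3}  B4 = {2, 3, 4}  B5 = {0, 1, 6}
Tree: B1–B2, B1–B3, B3–B4, B1–B5

The largest bag has 3 vertices, giving width 2; this decomposition certifies tw(G) ≤ 2. Conversely, {0, 1, 6} is a clique of size 3, and the vertices of any clique must share a bag in every tree decomposition; so some bag has ≥ 3 vertices and tw(G) ≥ 2. Hence tw(G) = 2 exactly.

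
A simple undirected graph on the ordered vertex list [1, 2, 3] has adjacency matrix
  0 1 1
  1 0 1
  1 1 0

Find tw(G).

2

A width-2 tree decomposition is:
Bags: B1 = {1, 2, 3}
Tree: (single bag)
A single bag containing all 3 vertices is trivially a valid decomposition of width 2. For the lower bound, the 3 vertices {1, 2, 3} are pairwise adjacent, and any tree decomposition puts a clique entirely inside one bag — forcing width ≥ 2. Combining the bounds, tw(G) = 2.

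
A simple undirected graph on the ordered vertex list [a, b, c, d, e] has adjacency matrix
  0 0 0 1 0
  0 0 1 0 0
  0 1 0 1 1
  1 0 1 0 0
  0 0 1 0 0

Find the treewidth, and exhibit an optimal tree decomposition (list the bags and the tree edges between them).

Treewidth 1.
Bags: B1 = {c, e}  B2 = {c, d}  B3 = {a, d}  B4 = {b, c}
Tree: B1–B2, B2–B3, B2–B4

Every bag has size at most 2, so the width is 2 − 1 = 1 and tw(G) ≤ 1. G has an edge, so its treewidth is at least 1. Therefore the treewidth is 1.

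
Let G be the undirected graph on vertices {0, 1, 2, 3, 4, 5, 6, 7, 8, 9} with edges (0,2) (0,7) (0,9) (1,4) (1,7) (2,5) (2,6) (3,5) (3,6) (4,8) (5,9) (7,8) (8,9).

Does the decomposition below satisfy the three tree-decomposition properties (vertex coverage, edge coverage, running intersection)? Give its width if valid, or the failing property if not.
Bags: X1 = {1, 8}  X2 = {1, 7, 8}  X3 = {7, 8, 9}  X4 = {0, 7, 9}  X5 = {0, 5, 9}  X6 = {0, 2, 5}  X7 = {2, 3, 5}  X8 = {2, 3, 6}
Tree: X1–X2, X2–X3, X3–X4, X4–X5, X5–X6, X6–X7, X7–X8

No — vertex 4 appears in no bag.

A tree decomposition must satisfy three properties: every vertex lies in some bag; for every edge, both endpoints lie together in some bag; and for every vertex, the bags containing it form a connected subtree. Here vertex 4 appears in no bag, so the decomposition is invalid.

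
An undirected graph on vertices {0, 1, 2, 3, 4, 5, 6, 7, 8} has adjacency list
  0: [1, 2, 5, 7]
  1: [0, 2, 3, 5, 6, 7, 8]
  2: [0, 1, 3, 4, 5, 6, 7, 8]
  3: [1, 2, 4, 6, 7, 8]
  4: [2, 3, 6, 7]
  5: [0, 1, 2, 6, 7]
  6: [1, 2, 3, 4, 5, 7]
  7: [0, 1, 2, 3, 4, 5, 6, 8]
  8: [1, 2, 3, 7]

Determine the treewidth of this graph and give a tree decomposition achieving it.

Each bag holds 5 vertices, so the decomposition has width 4, which upper-bounds the treewidth. On the other hand G contains the 5-clique {0, 1, 2, 5, 7}. A clique must lie in a single bag of any decomposition, so no decomposition can have width below 4. Hence tw(G) = 4 exactly.

Treewidth 4.
Bags: B1 = {1, 2, 3, 6, 7}  B2 = {1, 2, 5, 6, 7}  B3 = {2, 3, 4, 6, 7}  B4 = {0, 1, 2, 5, 7}  B5 = {1, 2, 3, 7, 8}
Tree: B1–B2, B1–B3, B2–B4, B1–B5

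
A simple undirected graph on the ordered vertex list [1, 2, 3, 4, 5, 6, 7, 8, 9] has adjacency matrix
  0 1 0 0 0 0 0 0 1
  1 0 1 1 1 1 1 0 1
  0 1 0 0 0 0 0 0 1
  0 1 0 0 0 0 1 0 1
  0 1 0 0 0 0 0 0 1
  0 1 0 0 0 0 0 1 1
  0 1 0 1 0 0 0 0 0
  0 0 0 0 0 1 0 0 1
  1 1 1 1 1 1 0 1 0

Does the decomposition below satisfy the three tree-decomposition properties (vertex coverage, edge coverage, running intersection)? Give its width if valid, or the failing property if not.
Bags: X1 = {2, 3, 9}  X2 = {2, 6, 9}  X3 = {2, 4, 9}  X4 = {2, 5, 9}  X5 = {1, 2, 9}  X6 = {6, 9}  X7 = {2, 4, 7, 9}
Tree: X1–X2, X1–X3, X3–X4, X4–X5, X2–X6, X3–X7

No — vertex 8 appears in no bag.

A tree decomposition must satisfy three properties: every vertex lies in some bag; for every edge, both endpoints lie together in some bag; and for every vertex, the bags containing it form a connected subtree. Here vertex 8 appears in no bag, so the decomposition is invalid.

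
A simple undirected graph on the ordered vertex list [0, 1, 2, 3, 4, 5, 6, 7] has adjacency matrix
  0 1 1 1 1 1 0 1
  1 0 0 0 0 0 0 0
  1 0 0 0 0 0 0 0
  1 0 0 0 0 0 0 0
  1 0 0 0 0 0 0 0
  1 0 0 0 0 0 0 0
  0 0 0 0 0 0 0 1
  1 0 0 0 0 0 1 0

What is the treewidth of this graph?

A width-1 tree decomposition is:
Bags: B1 = {0, 5}  B2 = {0, 4}  B3 = {0, 3}  B4 = {0, 7}  B5 = {0, 2}  B6 = {6, 7}  B7 = {0, 1}
Tree: B1–B2, B2–B3, B1–B4, B2–B5, B4–B6, B5–B7
Every bag has size at most 2, so the width is 2 − 1 = 1 and tw(G) ≤ 1. Any graph with an edge has treewidth ≥ 1, and G has the edge 0–5. Therefore the treewidth is 1.

1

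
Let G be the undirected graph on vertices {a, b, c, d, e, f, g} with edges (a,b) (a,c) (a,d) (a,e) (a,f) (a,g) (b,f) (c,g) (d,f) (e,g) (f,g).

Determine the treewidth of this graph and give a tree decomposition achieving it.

Each bag holds 3 vertices, so the decomposition has width 2, which upper-bounds the treewidth. Conversely, {a, e, g} is a clique of size 3, and the vertices of any clique must share a bag in every tree decomposition; so some bag has ≥ 3 vertices and tw(G) ≥ 2. Combining the bounds, tw(G) = 2.

Treewidth 2.
One such decomposition:
Bags: B1 = {a, c, g}  B2 = {a, f, g}  B3 = {a, e, g}  B4 = {a, b, f}  B5 = {a, d, f}
Tree: B1–B2, B1–B3, B2–B4, B4–B5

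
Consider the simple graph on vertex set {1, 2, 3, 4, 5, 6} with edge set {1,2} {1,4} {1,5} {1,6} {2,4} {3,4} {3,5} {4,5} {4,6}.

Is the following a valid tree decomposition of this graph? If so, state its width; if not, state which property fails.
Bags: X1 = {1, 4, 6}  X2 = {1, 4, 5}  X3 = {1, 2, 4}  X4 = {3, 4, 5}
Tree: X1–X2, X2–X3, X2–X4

Yes; width 2.

Vertex coverage: the bags together contain {1, 2, 3, 4, 5, 6}, the full vertex set. Edge coverage: each edge of G has both endpoints in at least one bag. Running intersection: for every vertex, the bags containing it form a connected subtree. All three properties hold, so this is a valid tree decomposition of width max|bag| − 1 = 2, and hence tw(G) ≤ 2.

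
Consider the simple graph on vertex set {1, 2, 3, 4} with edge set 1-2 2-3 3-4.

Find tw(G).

1

A width-1 tree decomposition is:
Bags: B1 = {1, 2}  B2 = {2, 3}  B3 = {3, 4}
Tree: B1–B2, B2–B3
Each bag holds 2 vertices, so the decomposition has width 1, which upper-bounds the treewidth. G has an edge, so its treewidth is at least 1. Hence tw(G) = 1 exactly.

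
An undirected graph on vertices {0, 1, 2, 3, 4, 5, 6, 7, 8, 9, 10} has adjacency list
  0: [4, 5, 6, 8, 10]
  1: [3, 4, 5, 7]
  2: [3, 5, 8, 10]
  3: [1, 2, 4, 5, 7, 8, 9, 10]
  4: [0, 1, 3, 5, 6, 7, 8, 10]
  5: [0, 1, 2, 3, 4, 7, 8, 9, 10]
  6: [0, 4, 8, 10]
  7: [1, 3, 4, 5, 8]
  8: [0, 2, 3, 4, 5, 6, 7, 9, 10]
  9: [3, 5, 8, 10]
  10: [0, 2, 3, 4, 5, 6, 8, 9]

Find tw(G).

4

A width-4 tree decomposition is:
Bags: B1 = {0, 4, 6, 8, 10}  B2 = {0, 4, 5, 8, 10}  B3 = {3, 4, 5, 8, 10}  B4 = {3, 4, 5, 7, 8}  B5 = {3, 5, 8, 9, 10}  B6 = {2, 3, 5, 8, 10}  B7 = {1, 3, 4, 5, 7}
Tree: B1–B2, B2–B3, B3–B4, B3–B5, B3–B6, B4–B7
Each bag holds 5 vertices, so the decomposition has width 4, which upper-bounds the treewidth. On the other hand G contains the 5-clique {0, 4, 5, 8, 10}. A clique must lie in a single bag of any decomposition, so no decomposition can have width below 4. The upper and lower bounds meet at 4, so that is the treewidth.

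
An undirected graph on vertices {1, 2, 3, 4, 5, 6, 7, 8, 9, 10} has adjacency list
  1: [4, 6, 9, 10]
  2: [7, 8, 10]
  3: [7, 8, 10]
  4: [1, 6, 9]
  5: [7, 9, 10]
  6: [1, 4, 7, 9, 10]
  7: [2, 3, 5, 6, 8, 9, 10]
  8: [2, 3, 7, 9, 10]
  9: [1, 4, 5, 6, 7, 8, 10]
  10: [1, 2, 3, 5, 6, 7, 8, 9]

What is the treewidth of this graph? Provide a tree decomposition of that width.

Treewidth 3.
One such decomposition:
Bags: B1 = {1, 6, 9, 10}  B2 = {6, 7, 9, 10}  B3 = {7, 8, 9, 10}  B4 = {1, 4, 6, 9}  B5 = {2, 7, 8, 10}  B6 = {3, 7, 8, 10}  B7 = {5, 7, 9, 10}
Tree: B1–B2, B2–B3, B1–B4, B3–B5, B5–B6, B3–B7

The largest bag has 4 vertices, giving width 3; this decomposition certifies tw(G) ≤ 3. On the other hand G contains the 4-clique {1, 6, 9, 10}. A clique must lie in a single bag of any decomposition, so no decomposition can have width below 3. Therefore the treewidth is 3.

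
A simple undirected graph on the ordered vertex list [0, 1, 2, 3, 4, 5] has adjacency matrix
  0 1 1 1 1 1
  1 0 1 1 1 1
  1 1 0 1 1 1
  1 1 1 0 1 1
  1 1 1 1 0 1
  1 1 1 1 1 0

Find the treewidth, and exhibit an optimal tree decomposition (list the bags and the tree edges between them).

A single bag containing all 6 vertices is trivially a valid decomposition of width 5. On the other hand G contains the 6-clique {0, 1, 2, 3, 4, 5}. A clique must lie in a single bag of any decomposition, so no decomposition can have width below 5. Therefore the treewidth is 5.

Treewidth 5.
One optimal decomposition is:
Bags: B1 = {0, 1, 2, 3, 4, 5}
Tree: (single bag)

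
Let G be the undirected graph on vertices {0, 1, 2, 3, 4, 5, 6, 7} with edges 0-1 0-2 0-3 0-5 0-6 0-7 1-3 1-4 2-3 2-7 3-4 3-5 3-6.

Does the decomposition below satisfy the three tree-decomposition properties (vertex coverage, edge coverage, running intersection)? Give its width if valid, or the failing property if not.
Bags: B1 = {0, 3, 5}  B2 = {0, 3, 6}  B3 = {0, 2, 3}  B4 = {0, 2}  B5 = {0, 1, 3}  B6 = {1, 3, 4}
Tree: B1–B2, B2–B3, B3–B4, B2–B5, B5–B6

No — vertex 7 appears in no bag.

A tree decomposition must satisfy three properties: every vertex lies in some bag; for every edge, both endpoints lie together in some bag; and for every vertex, the bags containing it form a connected subtree. Here vertex 7 appears in no bag, so the decomposition is invalid.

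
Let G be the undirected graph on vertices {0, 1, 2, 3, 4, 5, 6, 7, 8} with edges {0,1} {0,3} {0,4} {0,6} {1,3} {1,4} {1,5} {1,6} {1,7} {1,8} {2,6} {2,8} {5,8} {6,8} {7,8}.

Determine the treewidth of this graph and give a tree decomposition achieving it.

Treewidth 2.
Bags: B1 = {1, 6, 8}  B2 = {0, 1, 6}  B3 = {2, 6, 8}  B4 = {0, 1, 4}  B5 = {0, 1, 3}  B6 = {1, 7, 8}  B7 = {1, 5, 8}
Tree: B1–B2, B1–B3, B2–B4, B4–B5, B1–B6, B1–B7

The largest bag has 3 vertices, giving width 2; this decomposition certifies tw(G) ≤ 2. On the other hand G contains the 3-clique {0, 1, 3}. A clique must lie in a single bag of any decomposition, so no decomposition can have width below 2. Therefore the treewidth is 2.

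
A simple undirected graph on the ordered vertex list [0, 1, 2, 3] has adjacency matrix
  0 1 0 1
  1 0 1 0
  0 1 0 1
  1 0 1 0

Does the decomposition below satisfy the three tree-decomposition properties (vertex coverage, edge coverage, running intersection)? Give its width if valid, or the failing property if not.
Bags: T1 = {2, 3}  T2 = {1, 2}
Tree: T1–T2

A tree decomposition must satisfy three properties: every vertex lies in some bag; for every edge, both endpoints lie together in some bag; and for every vertex, the bags containing it form a connected subtree. Here vertex 0 appears in no bag, so the decomposition is invalid.

No — vertex 0 appears in no bag.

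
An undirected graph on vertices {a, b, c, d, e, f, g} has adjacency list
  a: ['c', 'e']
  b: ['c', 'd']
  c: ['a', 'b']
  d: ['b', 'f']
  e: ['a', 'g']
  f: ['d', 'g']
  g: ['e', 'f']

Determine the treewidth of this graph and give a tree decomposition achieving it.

Treewidth 2.
Bags: B1 = {b, d, f}  B2 = {b, f, g}  B3 = {b, e, g}  B4 = {a, b, e}  B5 = {a, b, c}
Tree: B1–B2, B2–B3, B3–B4, B4–B5

The largest bag has 3 vertices, giving width 2; this decomposition certifies tw(G) ≤ 2. The edges b–d–f–g–e–a–c–b form a cycle, so G is not a tree and its treewidth is at least 2. Therefore the treewidth is 2.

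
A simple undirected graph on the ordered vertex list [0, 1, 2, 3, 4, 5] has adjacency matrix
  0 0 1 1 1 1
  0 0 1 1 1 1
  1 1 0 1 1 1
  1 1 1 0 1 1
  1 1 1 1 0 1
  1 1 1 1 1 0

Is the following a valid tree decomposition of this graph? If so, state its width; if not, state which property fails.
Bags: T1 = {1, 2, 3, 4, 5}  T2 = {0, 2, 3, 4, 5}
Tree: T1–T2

Vertex coverage: the bags together contain {0, 1, 2, 3, 4, 5}, the full vertex set. Edge coverage: each edge of G has both endpoints in at least one bag. Running intersection: for every vertex, the bags containing it form a connected subtree. All three properties hold, so this is a valid tree decomposition of width max|bag| − 1 = 4, and hence tw(G) ≤ 4.

Yes; width 4.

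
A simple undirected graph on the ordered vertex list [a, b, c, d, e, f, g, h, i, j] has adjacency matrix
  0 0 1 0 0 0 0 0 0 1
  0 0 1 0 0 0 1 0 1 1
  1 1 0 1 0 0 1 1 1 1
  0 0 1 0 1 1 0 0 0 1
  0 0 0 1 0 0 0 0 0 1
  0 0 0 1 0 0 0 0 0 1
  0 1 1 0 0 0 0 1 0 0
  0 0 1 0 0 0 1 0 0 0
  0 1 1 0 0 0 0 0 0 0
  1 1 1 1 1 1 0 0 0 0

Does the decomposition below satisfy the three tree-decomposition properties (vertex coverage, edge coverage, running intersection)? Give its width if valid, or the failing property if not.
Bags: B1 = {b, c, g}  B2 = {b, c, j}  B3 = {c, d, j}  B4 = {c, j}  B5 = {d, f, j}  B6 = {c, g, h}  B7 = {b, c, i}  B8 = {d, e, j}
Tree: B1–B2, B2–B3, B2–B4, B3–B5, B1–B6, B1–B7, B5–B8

No — vertex a appears in no bag.

A tree decomposition must satisfy three properties: every vertex lies in some bag; for every edge, both endpoints lie together in some bag; and for every vertex, the bags containing it form a connected subtree. Here vertex a appears in no bag, so the decomposition is invalid.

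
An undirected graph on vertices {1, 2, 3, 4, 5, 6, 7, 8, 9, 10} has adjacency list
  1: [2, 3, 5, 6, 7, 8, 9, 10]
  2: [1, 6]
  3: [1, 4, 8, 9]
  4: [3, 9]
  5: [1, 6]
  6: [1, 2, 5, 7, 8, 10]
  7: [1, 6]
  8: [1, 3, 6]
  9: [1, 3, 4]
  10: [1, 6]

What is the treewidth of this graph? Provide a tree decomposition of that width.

The largest bag has 3 vertices, giving width 2; this decomposition certifies tw(G) ≤ 2. Conversely, {1, 3, 9} is a clique of size 3, and the vertices of any clique must share a bag in every tree decomposition; so some bag has ≥ 3 vertices and tw(G) ≥ 2. The upper and lower bounds meet at 2, so that is the treewidth.

Treewidth 2.
Bags: B1 = {1, 6, 7}  B2 = {1, 6, 8}  B3 = {1, 6, 10}  B4 = {1, 2, 6}  B5 = {1, 3, 8}  B6 = {1, 3, 9}  B7 = {3, 4, 9}  B8 = {1, 5, 6}
Tree: B1–B2, B2–B3, B3–B4, B2–B5, B5–B6, B6–B7, B1–B8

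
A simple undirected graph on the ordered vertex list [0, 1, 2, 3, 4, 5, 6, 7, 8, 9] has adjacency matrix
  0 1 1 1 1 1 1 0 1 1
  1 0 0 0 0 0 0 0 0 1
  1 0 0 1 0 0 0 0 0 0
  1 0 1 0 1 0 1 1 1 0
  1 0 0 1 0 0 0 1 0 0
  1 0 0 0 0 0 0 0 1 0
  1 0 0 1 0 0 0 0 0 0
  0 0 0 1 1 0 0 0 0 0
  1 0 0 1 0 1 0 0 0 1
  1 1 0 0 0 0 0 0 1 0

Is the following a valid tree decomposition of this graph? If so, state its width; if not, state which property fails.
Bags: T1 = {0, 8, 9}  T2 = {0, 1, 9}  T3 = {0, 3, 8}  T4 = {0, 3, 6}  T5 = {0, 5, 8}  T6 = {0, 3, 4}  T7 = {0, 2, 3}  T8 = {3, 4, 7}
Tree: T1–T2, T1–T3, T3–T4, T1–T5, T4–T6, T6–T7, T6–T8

Yes; width 2.

Vertex coverage: the bags together contain {0, 1, 2, 3, 4, 5, 6, 7, 8, 9}, the full vertex set. Edge coverage: each edge of G has both endpoints in at least one bag. Running intersection: for every vertex, the bags containing it form a connected subtree. All three properties hold, so this is a valid tree decomposition of width max|bag| − 1 = 2, and hence tw(G) ≤ 2.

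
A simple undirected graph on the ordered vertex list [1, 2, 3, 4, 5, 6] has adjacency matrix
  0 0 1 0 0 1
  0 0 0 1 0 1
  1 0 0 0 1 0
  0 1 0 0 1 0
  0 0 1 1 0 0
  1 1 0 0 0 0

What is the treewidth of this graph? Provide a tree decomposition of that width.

Every bag has size at most 3, so the width is 3 − 1 = 2 and tw(G) ≤ 2. The edges 3–1–6–2–4–5–3 form a cycle, so G is not a tree and its treewidth is at least 2. Hence tw(G) = 2 exactly.

Treewidth 2.
Bags: B1 = {1, 3, 6}  B2 = {2, 3, 6}  B3 = {2, 3, 4}  B4 = {3, 4, 5}
Tree: B1–B2, B2–B3, B3–B4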